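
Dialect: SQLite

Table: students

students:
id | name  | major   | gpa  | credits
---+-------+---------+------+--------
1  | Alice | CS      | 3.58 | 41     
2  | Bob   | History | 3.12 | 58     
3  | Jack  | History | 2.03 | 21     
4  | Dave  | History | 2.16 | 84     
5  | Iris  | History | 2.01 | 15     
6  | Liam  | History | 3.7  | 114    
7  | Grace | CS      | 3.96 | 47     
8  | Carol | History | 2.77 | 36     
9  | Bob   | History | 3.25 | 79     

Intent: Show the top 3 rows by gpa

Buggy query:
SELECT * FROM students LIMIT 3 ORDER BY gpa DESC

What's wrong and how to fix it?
Bug: ORDER BY cannot follow LIMIT; LIMIT is the final clause

Fix: Sort with ORDER BY, then apply LIMIT

Corrected query:
SELECT * FROM students ORDER BY gpa DESC LIMIT 3

Result:
id | name  | major   | gpa  | credits
---+-------+---------+------+--------
7  | Grace | CS      | 3.96 | 47     
6  | Liam  | History | 3.7  | 114    
1  | Alice | CS      | 3.58 | 41     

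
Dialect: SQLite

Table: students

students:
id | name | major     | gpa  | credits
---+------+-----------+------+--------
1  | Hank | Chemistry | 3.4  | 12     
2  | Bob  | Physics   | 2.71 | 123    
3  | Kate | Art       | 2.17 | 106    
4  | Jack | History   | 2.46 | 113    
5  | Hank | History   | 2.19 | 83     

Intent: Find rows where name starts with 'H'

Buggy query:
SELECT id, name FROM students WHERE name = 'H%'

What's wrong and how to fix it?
Bug: '=' compares the literal string including the % character; pattern matching needs LIKE

Fix: Replace '=' with LIKE so 'H%' is treated as a pattern

Corrected query:
SELECT id, name FROM students WHERE name LIKE 'H%'

Result:
id | name
---+-----
1  | Hank
5  | Hank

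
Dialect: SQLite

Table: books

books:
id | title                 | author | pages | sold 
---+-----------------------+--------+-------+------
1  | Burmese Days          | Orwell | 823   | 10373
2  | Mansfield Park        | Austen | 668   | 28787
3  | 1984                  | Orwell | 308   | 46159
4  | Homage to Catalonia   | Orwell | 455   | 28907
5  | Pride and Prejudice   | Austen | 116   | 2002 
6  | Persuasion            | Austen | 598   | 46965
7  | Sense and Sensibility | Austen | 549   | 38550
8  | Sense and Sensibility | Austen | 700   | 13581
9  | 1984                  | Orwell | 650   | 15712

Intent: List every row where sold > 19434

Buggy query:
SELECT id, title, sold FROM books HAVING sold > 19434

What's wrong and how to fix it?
Bug: HAVING filters the output of aggregation, but this query has no GROUP BY and no aggregate functions, so SQLite rejects it (HAVING clause on a non-aggregate query); the condition here is per row

Fix: Use WHERE for row-level filtering

Corrected query:
SELECT id, title, sold FROM books WHERE sold > 19434

Result:
id | title                 | sold 
---+-----------------------+------
2  | Mansfield Park        | 28787
3  | 1984                  | 46159
4  | Homage to Catalonia   | 28907
6  | Persuasion            | 46965
7  | Sense and Sensibility | 38550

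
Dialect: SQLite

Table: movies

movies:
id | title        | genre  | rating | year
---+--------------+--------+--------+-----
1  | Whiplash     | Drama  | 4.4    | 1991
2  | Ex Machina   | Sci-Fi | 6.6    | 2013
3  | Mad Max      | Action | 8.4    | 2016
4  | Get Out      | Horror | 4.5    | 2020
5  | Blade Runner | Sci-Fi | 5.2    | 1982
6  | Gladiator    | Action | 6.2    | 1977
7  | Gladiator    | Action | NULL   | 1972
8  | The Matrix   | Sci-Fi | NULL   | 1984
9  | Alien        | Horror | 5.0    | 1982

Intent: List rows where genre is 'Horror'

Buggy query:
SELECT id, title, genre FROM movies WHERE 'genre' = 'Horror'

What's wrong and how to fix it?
Bug: 'genre' in single quotes is a string literal, not the column; the comparison is literal-vs-literal and never true

Fix: Reference the column as genre without single quotes

Corrected query:
SELECT id, title, genre FROM movies WHERE genre = 'Horror'

Result:
id | title   | genre 
---+---------+-------
4  | Get Out | Horror
9  | Alien   | Horror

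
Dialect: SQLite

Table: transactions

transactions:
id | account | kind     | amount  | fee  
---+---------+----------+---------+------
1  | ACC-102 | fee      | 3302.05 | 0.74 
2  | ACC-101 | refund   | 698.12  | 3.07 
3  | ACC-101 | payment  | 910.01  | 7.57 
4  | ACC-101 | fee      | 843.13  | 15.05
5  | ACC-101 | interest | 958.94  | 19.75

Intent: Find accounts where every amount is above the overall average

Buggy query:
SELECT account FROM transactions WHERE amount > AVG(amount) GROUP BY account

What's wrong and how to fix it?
Bug: AVG() is an aggregate; it can't sit directly in WHERE

Fix: Compute the overall average in a scalar subquery and compare each group's MIN against it in HAVING

Corrected query:
SELECT account FROM transactions GROUP BY account HAVING MIN(amount) > (SELECT AVG(amount) FROM transactions)

Result:
account
-------
ACC-102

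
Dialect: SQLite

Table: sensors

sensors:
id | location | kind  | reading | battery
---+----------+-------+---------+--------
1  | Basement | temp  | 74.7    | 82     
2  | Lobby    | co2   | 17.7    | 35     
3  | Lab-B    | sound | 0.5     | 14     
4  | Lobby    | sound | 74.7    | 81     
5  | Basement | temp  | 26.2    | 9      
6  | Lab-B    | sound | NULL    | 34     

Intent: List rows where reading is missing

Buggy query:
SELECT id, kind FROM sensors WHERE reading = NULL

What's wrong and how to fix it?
Bug: Comparing to NULL with '=' never matches; NULL = NULL is unknown, not true

Fix: Replace '= NULL' with 'IS NULL'

Corrected query:
SELECT id, kind FROM sensors WHERE reading IS NULL

Result:
id | kind 
---+------
6  | sound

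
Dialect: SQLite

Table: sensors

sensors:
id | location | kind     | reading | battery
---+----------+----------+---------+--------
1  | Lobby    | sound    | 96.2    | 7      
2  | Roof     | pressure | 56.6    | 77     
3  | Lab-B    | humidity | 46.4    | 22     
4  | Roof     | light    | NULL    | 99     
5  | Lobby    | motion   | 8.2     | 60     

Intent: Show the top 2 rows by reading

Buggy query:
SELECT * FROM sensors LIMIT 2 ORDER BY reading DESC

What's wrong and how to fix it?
Bug: LIMIT must come after ORDER BY

Fix: Swap the clauses: ORDER BY first, then LIMIT

Corrected query:
SELECT * FROM sensors ORDER BY reading DESC LIMIT 2

Result:
id | location | kind     | reading | battery
---+----------+----------+---------+--------
1  | Lobby    | sound    | 96.2    | 7      
2  | Roof     | pressure | 56.6    | 77     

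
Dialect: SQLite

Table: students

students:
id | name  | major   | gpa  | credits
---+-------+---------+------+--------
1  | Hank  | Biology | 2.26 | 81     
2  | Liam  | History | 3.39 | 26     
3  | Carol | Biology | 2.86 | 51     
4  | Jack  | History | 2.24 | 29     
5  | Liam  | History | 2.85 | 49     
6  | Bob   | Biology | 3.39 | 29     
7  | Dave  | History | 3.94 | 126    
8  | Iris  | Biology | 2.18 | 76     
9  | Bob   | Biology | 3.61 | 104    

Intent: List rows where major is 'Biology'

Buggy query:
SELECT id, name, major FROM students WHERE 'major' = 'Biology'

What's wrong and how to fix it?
Bug: Single quotes denote string literals in SQL; the column name is being compared as a constant string

Fix: Reference the column as major without single quotes

Corrected query:
SELECT id, name, major FROM students WHERE major = 'Biology'

Result:
id | name  | major  
---+-------+--------
1  | Hank  | Biology
3  | Carol | Biology
6  | Bob   | Biology
8  | Iris  | Biology
9  | Bob   | Biology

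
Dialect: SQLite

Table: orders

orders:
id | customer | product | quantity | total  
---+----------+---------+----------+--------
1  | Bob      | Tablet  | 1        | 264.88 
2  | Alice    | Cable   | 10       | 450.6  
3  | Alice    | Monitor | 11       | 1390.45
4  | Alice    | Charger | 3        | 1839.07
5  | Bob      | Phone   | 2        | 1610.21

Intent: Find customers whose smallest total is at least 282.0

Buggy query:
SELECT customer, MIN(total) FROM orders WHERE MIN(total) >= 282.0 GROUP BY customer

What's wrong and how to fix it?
Bug: MIN() in WHERE is a misuse of aggregate

Fix: Replace WHERE with HAVING after the GROUP BY

Corrected query:
SELECT customer, MIN(total) FROM orders GROUP BY customer HAVING MIN(total) >= 282.0

Result:
customer | MIN(total)
---------+-----------
Alice    | 450.6     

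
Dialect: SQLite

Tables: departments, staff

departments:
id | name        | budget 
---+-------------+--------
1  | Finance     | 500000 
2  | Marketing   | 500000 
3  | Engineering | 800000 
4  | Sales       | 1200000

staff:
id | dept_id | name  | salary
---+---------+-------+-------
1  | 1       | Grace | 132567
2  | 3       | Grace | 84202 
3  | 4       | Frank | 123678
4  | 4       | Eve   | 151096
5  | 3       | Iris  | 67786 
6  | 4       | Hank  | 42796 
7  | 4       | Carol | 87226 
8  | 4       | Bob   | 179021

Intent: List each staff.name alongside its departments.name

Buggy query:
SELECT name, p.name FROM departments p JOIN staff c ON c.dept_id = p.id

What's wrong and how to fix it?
Bug: 'name' exists in both joined tables, so the database can't tell which one is meant

Fix: Qualify the column with its table alias (c.name)

Corrected query:
SELECT c.name, p.name FROM departments p JOIN staff c ON c.dept_id = p.id

Result:
name  | name       
------+------------
Grace | Finance    
Grace | Engineering
Frank | Sales      
Eve   | Sales      
Iris  | Engineering
Hank  | Sales      
Carol | Sales      
Bob   | Sales      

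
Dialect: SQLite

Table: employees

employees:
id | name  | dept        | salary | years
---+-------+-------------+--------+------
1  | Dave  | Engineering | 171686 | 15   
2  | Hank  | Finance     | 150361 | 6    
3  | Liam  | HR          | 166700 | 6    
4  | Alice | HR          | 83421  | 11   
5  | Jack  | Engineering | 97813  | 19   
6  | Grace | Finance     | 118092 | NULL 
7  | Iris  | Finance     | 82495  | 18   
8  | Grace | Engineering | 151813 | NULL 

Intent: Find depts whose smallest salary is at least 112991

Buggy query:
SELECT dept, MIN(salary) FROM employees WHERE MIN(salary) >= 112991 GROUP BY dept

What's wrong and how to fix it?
Bug: MIN() in WHERE is a misuse of aggregate

Fix: Use HAVING for the per-group MIN condition

Corrected query:
SELECT dept, MIN(salary) FROM employees GROUP BY dept HAVING MIN(salary) >= 112991

Result:
(no rows)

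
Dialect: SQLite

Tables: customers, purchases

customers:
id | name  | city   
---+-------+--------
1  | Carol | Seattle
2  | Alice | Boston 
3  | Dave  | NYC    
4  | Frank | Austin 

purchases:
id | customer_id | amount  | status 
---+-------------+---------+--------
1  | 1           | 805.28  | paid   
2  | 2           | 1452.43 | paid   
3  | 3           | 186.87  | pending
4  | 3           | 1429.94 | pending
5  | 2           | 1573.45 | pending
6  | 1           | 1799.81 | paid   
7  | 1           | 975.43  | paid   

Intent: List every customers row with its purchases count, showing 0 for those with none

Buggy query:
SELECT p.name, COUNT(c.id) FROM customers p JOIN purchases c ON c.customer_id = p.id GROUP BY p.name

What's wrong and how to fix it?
Bug: An inner join excludes parents with zero children

Fix: Use LEFT JOIN so parents without children still appear (COUNT(c.id) gives 0)

Corrected query:
SELECT p.name, COUNT(c.id) FROM customers p LEFT JOIN purchases c ON c.customer_id = p.id GROUP BY p.name

Result:
name  | COUNT(c.id)
------+------------
Alice | 2          
Carol | 3          
Dave  | 2          
Frank | 0          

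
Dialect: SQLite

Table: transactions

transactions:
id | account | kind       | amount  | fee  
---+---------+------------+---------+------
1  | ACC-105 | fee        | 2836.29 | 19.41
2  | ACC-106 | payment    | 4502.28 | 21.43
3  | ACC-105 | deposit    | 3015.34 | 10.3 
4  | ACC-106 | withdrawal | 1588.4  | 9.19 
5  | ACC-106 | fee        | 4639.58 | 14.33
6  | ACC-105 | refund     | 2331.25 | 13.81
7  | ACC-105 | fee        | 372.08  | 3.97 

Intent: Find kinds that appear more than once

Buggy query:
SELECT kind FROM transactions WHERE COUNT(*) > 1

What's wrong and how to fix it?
Bug: WHERE can't reference COUNT(*); aggregates are computed after WHERE

Fix: GROUP BY kind, then filter groups with HAVING COUNT(*) > 1

Corrected query:
SELECT kind FROM transactions GROUP BY kind HAVING COUNT(*) > 1

Result:
kind
----
fee 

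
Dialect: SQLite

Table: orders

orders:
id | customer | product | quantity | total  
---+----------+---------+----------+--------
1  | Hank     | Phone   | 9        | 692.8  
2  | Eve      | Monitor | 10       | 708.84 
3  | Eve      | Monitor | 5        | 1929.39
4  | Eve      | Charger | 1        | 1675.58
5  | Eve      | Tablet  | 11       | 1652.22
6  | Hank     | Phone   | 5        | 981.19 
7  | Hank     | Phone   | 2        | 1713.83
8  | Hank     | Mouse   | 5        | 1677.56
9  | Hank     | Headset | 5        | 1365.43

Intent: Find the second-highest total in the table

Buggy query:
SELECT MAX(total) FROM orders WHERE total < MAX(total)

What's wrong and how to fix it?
Bug: MAX(total) on the right of the comparison is an aggregate-in-WHERE error

Fix: Put the inner MAX in a scalar subquery

Corrected query:
SELECT MAX(total) FROM orders WHERE total < (SELECT MAX(total) FROM orders)

Result:
MAX(total)
----------
1713.83   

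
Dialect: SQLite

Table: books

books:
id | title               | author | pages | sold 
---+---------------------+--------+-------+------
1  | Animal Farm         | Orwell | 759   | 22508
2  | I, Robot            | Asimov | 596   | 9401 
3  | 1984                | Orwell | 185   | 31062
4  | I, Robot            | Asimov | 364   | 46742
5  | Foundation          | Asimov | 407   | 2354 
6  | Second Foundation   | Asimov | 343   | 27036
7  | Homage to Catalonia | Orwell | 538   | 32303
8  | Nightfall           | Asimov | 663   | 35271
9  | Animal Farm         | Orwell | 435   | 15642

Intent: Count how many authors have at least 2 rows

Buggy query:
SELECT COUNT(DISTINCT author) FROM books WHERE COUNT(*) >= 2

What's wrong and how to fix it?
Bug: WHERE filters individual rows, not groups, so a group-level COUNT is invalid there

Fix: Group first with HAVING COUNT(*) >= 2, then COUNT the resulting groups

Corrected query:
SELECT COUNT(*) FROM (SELECT author FROM books GROUP BY author HAVING COUNT(*) >= 2)

Result:
COUNT(*)
--------
2       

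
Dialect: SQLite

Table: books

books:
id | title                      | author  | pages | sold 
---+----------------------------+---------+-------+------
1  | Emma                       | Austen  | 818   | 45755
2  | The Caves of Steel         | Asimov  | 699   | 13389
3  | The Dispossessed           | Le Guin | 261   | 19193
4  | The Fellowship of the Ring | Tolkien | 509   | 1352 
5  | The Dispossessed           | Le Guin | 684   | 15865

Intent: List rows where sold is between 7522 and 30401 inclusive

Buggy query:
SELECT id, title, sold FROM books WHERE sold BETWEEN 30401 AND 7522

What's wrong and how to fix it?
Bug: The bounds are reversed; BETWEEN a AND b requires a <= b to match anything

Fix: Swap the bounds so the smaller value comes first

Corrected query:
SELECT id, title, sold FROM books WHERE sold BETWEEN 7522 AND 30401

Result:
id | title              | sold 
---+--------------------+------
2  | The Caves of Steel | 13389
3  | The Dispossessed   | 19193
5  | The Dispossessed   | 15865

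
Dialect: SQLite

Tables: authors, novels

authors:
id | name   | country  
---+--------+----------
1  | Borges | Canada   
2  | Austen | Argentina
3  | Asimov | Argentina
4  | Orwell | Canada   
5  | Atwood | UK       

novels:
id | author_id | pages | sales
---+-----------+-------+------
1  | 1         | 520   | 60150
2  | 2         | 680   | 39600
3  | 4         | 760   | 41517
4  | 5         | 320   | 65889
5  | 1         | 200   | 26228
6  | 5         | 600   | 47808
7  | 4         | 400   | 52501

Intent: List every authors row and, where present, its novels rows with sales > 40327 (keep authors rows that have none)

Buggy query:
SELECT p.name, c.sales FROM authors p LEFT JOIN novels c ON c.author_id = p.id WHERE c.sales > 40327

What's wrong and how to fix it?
Bug: A WHERE condition on the right-hand table after LEFT JOIN drops unmatched parents

Fix: Move the right-table condition into the ON clause so unmatched parents are kept

Corrected query:
SELECT p.name, c.sales FROM authors p LEFT JOIN novels c ON c.author_id = p.id AND c.sales > 40327

Result:
name   | sales
-------+------
Borges | 60150
Austen | NULL 
Asimov | NULL 
Orwell | 41517
Orwell | 52501
Atwood | 47808
Atwood | 65889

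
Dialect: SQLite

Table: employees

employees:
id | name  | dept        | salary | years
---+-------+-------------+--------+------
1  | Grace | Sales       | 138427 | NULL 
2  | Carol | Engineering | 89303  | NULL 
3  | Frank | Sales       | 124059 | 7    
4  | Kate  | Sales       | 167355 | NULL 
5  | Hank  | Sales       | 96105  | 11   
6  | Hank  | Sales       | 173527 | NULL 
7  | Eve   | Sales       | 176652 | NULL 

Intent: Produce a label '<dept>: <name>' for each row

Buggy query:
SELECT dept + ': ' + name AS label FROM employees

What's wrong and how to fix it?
Bug: SQLite uses || for string concatenation; + coerces text to numbers (yielding 0)

Fix: Replace + with || to concatenate text

Corrected query:
SELECT dept || ': ' || name AS label FROM employees

Result:
label             
------------------
Sales: Grace      
Engineering: Carol
Sales: Frank      
Sales: Kate       
Sales: Hank       
Sales: Hank       
Sales: Eve        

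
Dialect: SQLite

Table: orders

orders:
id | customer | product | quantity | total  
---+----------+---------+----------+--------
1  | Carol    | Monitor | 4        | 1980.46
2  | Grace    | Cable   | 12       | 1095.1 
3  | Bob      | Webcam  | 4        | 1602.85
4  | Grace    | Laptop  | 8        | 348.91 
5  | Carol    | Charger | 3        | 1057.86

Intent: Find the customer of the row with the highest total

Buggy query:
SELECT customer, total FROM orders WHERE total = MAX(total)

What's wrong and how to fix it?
Bug: MAX(total) is an aggregate and cannot be used directly in WHERE

Fix: Wrap MAX in a scalar subquery so WHERE compares against a single value

Corrected query:
SELECT customer, total FROM orders WHERE total = (SELECT MAX(total) FROM orders)

Result:
customer | total  
---------+--------
Carol    | 1980.46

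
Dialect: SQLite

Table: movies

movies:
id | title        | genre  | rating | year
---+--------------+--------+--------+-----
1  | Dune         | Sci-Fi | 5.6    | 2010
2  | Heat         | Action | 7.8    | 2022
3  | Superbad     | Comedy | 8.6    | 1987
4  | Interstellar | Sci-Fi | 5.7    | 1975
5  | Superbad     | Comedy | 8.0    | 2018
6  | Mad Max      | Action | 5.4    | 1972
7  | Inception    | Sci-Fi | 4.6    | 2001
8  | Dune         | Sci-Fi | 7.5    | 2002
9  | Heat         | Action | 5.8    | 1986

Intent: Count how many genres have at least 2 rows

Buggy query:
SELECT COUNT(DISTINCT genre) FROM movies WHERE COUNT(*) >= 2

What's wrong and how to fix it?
Bug: WHERE filters individual rows, not groups, so a group-level COUNT is invalid there

Fix: Use a subquery that GROUPs and filters with HAVING, then count its rows

Corrected query:
SELECT COUNT(*) FROM (SELECT genre FROM movies GROUP BY genre HAVING COUNT(*) >= 2)

Result:
COUNT(*)
--------
3       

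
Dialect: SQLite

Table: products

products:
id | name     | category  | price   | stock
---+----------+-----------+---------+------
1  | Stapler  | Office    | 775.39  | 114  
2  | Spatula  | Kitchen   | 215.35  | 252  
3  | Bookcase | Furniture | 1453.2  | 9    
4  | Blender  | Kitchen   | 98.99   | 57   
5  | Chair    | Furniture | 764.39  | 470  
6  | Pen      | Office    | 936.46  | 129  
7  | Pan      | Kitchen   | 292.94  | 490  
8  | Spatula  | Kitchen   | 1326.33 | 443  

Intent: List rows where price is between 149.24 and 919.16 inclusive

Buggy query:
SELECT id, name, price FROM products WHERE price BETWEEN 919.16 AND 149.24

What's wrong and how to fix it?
Bug: BETWEEN expects the lower bound first; with 919.16 AND 149.24 the range is empty

Fix: Write BETWEEN 149.24 AND 919.16

Corrected query:
SELECT id, name, price FROM products WHERE price BETWEEN 149.24 AND 919.16

Result:
id | name    | price 
---+---------+-------
1  | Stapler | 775.39
2  | Spatula | 215.35
5  | Chair   | 764.39
7  | Pan     | 292.94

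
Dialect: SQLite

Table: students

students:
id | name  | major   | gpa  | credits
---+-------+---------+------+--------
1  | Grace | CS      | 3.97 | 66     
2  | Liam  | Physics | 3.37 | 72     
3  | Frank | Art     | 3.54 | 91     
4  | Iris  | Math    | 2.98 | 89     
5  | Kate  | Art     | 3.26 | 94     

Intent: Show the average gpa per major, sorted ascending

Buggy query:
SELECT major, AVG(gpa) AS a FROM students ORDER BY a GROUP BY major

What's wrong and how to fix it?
Bug: GROUP BY must precede ORDER BY

Fix: Reorder: SELECT … FROM … GROUP BY … ORDER BY …

Corrected query:
SELECT major, AVG(gpa) AS a FROM students GROUP BY major ORDER BY a

Result:
major   | a   
--------+-----
Math    | 2.98
Physics | 3.37
Art     | 3.4 
CS      | 3.97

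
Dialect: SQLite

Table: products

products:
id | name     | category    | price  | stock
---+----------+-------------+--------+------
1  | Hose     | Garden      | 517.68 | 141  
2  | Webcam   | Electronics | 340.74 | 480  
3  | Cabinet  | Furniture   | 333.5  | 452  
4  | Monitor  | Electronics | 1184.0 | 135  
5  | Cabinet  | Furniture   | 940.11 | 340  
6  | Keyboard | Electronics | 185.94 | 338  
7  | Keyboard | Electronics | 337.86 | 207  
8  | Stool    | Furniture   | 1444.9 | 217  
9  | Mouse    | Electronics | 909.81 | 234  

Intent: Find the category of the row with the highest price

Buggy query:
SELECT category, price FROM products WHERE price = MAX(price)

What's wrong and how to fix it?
Bug: MAX(price) is an aggregate and cannot be used directly in WHERE

Fix: Wrap MAX in a scalar subquery so WHERE compares against a single value

Corrected query:
SELECT category, price FROM products WHERE price = (SELECT MAX(price) FROM products)

Result:
category  | price 
----------+-------
Furniture | 1444.9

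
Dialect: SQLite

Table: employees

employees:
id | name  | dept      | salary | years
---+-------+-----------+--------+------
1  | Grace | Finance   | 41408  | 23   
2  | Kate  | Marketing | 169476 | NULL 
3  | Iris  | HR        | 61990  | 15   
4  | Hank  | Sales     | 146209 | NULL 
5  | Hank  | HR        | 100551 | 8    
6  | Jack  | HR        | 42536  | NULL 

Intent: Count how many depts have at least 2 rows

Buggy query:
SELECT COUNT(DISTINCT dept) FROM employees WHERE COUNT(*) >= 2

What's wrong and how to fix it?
Bug: COUNT(*) cannot appear in WHERE; the per-group count doesn't exist yet

Fix: Use a subquery that GROUPs and filters with HAVING, then count its rows

Corrected query:
SELECT COUNT(*) FROM (SELECT dept FROM employees GROUP BY dept HAVING COUNT(*) >= 2)

Result:
COUNT(*)
--------
1       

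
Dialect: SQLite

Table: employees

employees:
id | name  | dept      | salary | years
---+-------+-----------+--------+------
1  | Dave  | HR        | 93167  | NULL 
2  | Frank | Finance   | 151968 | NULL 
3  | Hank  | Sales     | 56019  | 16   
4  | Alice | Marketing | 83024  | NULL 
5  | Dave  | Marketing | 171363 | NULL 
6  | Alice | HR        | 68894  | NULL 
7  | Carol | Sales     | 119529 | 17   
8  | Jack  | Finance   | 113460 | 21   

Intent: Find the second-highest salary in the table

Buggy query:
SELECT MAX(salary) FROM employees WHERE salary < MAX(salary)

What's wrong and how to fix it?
Bug: The inner MAX is an aggregate inside WHERE, which is not allowed

Fix: Compute the overall MAX in a subquery, then take MAX of rows below it

Corrected query:
SELECT MAX(salary) FROM employees WHERE salary < (SELECT MAX(salary) FROM employees)

Result:
MAX(salary)
-----------
151968     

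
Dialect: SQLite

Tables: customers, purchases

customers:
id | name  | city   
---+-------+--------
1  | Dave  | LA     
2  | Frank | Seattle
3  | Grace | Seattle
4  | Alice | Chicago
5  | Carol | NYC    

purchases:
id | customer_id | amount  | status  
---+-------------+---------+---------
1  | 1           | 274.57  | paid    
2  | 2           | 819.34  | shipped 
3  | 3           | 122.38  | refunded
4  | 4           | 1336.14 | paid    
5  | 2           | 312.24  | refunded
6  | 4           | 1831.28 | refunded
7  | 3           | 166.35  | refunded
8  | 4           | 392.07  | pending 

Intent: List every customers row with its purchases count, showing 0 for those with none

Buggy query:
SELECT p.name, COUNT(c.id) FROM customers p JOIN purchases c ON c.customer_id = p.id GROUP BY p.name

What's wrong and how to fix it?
Bug: INNER JOIN drops customers rows that have no matching purchases rows

Fix: Use LEFT JOIN so parents without children still appear (COUNT(c.id) gives 0)

Corrected query:
SELECT p.name, COUNT(c.id) FROM customers p LEFT JOIN purchases c ON c.customer_id = p.id GROUP BY p.name

Result:
name  | COUNT(c.id)
------+------------
Alice | 3          
Carol | 0          
Dave  | 1          
Frank | 2          
Grace | 2          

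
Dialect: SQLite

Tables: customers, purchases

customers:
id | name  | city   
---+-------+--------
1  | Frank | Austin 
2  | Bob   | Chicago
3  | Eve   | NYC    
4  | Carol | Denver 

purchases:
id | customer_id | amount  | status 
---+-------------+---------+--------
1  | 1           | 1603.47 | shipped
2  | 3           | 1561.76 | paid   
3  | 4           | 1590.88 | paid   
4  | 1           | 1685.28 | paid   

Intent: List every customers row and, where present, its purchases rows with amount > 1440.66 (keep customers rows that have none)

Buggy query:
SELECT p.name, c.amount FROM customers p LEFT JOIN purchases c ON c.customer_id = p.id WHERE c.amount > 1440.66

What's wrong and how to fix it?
Bug: A WHERE condition on the right-hand table after LEFT JOIN drops unmatched parents

Fix: Put 'c.amount > 1440.66' in the JOIN's ON clause instead of WHERE

Corrected query:
SELECT p.name, c.amount FROM customers p LEFT JOIN purchases c ON c.customer_id = p.id AND c.amount > 1440.66

Result:
name  | amount 
------+--------
Frank | 1603.47
Frank | 1685.28
Bob   | NULL   
Eve   | 1561.76
Carol | 1590.88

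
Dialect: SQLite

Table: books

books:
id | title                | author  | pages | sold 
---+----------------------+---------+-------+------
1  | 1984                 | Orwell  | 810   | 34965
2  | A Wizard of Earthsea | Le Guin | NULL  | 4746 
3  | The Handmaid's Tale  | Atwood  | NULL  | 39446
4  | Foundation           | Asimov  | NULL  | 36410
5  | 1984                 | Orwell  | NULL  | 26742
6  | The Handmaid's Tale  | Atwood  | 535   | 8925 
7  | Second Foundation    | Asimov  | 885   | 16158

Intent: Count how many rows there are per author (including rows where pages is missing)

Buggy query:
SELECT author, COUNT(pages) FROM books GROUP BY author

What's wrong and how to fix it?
Bug: COUNT(pages) skips NULLs, so groups with missing pages are undercounted

Fix: Use COUNT(*) to count all rows regardless of NULL

Corrected query:
SELECT author, COUNT(*) FROM books GROUP BY author

Result:
author  | COUNT(*)
--------+---------
Asimov  | 2       
Atwood  | 2       
Le Guin | 1       
Orwell  | 2       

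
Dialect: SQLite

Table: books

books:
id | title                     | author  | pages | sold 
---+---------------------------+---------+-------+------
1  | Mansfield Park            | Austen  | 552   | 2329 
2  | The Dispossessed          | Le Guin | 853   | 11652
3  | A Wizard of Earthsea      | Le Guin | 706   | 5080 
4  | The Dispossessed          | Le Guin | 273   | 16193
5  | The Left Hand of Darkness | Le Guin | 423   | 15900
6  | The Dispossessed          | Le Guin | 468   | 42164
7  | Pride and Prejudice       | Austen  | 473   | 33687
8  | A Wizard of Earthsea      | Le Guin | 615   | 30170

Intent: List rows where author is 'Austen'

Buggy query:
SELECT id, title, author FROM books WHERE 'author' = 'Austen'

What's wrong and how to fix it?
Bug: Single quotes denote string literals in SQL; the column name is being compared as a constant string

Fix: Remove the quotes around the column name (or use double quotes for an identifier)

Corrected query:
SELECT id, title, author FROM books WHERE author = 'Austen'

Result:
id | title               | author
---+---------------------+-------
1  | Mansfield Park      | Austen
7  | Pride and Prejudice | Austen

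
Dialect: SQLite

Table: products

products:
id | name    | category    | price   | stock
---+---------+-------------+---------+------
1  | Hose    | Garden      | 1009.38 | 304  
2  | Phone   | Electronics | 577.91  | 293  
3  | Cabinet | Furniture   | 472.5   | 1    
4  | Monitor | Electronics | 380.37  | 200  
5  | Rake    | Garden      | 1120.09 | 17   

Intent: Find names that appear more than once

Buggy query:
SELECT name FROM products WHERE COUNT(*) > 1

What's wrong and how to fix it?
Bug: COUNT(*) is an aggregate and cannot be used in WHERE

Fix: GROUP BY name, then filter groups with HAVING COUNT(*) > 1

Corrected query:
SELECT name FROM products GROUP BY name HAVING COUNT(*) > 1

Result:
(no rows)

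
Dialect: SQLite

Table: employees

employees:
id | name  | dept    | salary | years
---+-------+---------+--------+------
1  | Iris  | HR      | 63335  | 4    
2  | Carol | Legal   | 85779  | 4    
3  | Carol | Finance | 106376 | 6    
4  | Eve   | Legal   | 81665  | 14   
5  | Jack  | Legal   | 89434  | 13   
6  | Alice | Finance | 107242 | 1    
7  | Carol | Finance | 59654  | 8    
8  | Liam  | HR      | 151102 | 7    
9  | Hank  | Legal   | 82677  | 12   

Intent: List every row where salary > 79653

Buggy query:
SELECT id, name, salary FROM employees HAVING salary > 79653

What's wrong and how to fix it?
Bug: HAVING filters the output of aggregation, but this query has no GROUP BY and no aggregate functions, so SQLite rejects it (HAVING clause on a non-aggregate query); the condition here is per row

Fix: Replace HAVING with WHERE since the condition applies to individual rows

Corrected query:
SELECT id, name, salary FROM employees WHERE salary > 79653

Result:
id | name  | salary
---+-------+-------
2  | Carol | 85779 
3  | Carol | 106376
4  | Eve   | 81665 
5  | Jack  | 89434 
6  | Alice | 107242
8  | Liam  | 151102
9  | Hank  | 82677 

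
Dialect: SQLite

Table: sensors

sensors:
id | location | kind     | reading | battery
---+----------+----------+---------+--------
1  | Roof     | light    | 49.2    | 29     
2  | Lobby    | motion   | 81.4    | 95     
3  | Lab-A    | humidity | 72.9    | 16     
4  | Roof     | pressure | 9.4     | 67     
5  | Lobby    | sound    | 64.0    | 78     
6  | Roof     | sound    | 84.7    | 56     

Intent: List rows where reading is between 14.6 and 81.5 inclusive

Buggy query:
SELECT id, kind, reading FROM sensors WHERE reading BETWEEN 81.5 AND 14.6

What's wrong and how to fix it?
Bug: BETWEEN expects the lower bound first; with 81.5 AND 14.6 the range is empty

Fix: Swap the bounds so the smaller value comes first

Corrected query:
SELECT id, kind, reading FROM sensors WHERE reading BETWEEN 14.6 AND 81.5

Result:
id | kind     | reading
---+----------+--------
1  | light    | 49.2   
2  | motion   | 81.4   
3  | humidity | 72.9   
5  | sound    | 64     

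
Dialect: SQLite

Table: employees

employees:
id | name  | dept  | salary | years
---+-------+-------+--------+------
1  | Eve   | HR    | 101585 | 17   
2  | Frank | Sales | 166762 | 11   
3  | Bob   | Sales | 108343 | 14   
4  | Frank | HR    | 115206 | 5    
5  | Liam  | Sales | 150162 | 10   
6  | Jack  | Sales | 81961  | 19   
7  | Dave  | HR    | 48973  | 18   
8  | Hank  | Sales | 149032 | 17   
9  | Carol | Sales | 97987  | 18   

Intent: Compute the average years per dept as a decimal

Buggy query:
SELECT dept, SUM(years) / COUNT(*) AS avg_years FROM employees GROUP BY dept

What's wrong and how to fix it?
Bug: Both operands are integers, so '/' performs integer division and truncates

Fix: Cast one side to REAL so the division keeps the fractional part

Corrected query:
SELECT dept, SUM(years) * 1.0 / COUNT(*) AS avg_years FROM employees GROUP BY dept

Result:
dept  | avg_years
------+----------
HR    | 13.333333
Sales | 14.833333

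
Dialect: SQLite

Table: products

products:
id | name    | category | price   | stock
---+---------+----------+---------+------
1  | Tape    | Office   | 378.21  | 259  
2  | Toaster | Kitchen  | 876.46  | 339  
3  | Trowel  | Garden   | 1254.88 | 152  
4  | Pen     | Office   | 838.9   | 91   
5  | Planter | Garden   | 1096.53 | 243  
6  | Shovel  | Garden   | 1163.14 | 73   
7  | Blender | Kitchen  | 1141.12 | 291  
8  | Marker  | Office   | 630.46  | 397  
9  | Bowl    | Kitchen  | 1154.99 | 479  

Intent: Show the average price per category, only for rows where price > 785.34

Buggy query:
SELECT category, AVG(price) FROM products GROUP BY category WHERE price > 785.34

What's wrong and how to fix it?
Bug: Row-level WHERE must come before GROUP BY in the clause order

Fix: Place WHERE between FROM and GROUP BY

Corrected query:
SELECT category, AVG(price) FROM products WHERE price > 785.34 GROUP BY category

Result:
category | AVG(price) 
---------+------------
Garden   | 1171.516667
Kitchen  | 1057.523333
Office   | 838.9      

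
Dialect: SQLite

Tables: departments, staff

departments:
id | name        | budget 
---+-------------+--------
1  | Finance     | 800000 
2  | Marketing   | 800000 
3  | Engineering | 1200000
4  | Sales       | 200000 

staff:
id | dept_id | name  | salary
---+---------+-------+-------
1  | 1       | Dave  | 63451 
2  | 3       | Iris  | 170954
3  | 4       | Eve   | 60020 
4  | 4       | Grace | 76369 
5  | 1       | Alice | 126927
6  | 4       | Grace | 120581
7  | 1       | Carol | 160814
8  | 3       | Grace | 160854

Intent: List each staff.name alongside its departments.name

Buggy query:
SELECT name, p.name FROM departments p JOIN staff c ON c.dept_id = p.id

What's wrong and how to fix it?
Bug: Both tables have a 'name' column; the unqualified reference is ambiguous

Fix: Qualify the column with its table alias (c.name)

Corrected query:
SELECT c.name, p.name FROM departments p JOIN staff c ON c.dept_id = p.id

Result:
name  | name       
------+------------
Dave  | Finance    
Iris  | Engineering
Eve   | Sales      
Grace | Sales      
Alice | Finance    
Grace | Sales      
Carol | Finance    
Grace | Engineering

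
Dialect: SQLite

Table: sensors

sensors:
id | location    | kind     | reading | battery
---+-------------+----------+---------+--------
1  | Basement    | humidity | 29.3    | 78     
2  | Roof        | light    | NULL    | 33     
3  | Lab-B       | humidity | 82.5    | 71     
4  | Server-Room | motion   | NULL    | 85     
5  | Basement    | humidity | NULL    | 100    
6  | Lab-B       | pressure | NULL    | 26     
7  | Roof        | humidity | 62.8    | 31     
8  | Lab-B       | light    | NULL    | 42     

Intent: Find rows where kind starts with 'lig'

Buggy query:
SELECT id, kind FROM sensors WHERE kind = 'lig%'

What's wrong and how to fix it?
Bug: Wildcards only work with LIKE; '=' treats '%' as a literal character

Fix: Replace '=' with LIKE so 'lig%' is treated as a pattern

Corrected query:
SELECT id, kind FROM sensors WHERE kind LIKE 'lig%'

Result:
id | kind 
---+------
2  | light
8  | light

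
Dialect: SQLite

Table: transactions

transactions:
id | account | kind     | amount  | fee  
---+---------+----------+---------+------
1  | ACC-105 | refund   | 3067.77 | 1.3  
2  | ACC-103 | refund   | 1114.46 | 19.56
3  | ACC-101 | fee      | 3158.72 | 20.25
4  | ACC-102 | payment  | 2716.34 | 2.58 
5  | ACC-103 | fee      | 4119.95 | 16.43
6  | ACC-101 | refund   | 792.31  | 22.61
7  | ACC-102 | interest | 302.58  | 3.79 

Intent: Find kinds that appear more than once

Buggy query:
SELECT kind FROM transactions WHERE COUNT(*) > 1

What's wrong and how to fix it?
Bug: WHERE can't reference COUNT(*); aggregates are computed after WHERE

Fix: Group first, then use HAVING for the count condition

Corrected query:
SELECT kind FROM transactions GROUP BY kind HAVING COUNT(*) > 1

Result:
kind  
------
fee   
refund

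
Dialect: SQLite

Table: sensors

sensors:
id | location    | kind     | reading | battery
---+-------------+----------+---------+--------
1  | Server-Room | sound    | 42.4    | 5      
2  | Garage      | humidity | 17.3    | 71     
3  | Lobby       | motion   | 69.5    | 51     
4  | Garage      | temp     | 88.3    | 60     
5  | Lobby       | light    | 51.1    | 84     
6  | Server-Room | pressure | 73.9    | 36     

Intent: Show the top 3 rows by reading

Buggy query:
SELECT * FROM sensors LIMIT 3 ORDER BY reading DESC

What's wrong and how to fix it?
Bug: ORDER BY cannot follow LIMIT; LIMIT is the final clause

Fix: Sort with ORDER BY, then apply LIMIT

Corrected query:
SELECT * FROM sensors ORDER BY reading DESC LIMIT 3

Result:
id | location    | kind     | reading | battery
---+-------------+----------+---------+--------
4  | Garage      | temp     | 88.3    | 60     
6  | Server-Room | pressure | 73.9    | 36     
3  | Lobby       | motion   | 69.5    | 51     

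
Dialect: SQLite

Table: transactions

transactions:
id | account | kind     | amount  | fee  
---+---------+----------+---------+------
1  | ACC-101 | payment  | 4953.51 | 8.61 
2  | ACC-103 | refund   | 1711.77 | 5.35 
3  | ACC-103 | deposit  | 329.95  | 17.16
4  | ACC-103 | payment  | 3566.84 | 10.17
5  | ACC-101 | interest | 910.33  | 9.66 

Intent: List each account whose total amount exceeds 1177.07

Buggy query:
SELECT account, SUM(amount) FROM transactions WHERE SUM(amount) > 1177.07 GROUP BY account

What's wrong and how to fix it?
Bug: WHERE runs before GROUP BY, so aggregates aren't available there

Fix: Use HAVING (which filters groups after aggregation) instead of WHERE

Corrected query:
SELECT account, SUM(amount) FROM transactions GROUP BY account HAVING SUM(amount) > 1177.07

Result:
account | SUM(amount)
--------+------------
ACC-101 | 5863.84    
ACC-103 | 5608.56    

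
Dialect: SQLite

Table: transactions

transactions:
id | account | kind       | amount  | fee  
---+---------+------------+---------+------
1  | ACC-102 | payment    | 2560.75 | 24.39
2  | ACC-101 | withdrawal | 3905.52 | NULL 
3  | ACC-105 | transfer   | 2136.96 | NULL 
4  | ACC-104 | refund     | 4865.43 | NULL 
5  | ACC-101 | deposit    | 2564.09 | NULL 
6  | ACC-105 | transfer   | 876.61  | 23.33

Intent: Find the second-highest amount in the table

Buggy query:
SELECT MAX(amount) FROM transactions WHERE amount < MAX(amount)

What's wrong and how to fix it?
Bug: MAX(amount) on the right of the comparison is an aggregate-in-WHERE error

Fix: Compute the overall MAX in a subquery, then take MAX of rows below it

Corrected query:
SELECT MAX(amount) FROM transactions WHERE amount < (SELECT MAX(amount) FROM transactions)

Result:
MAX(amount)
-----------
3905.52    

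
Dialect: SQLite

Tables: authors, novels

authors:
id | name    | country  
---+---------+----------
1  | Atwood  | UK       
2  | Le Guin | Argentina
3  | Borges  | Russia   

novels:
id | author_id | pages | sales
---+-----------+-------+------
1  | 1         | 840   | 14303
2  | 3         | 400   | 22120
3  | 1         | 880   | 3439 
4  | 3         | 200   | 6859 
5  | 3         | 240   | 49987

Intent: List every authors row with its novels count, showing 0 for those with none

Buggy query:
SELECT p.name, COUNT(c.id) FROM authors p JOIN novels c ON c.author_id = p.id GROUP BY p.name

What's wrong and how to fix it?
Bug: An inner join excludes parents with zero children

Fix: Use LEFT JOIN so parents without children still appear (COUNT(c.id) gives 0)

Corrected query:
SELECT p.name, COUNT(c.id) FROM authors p LEFT JOIN novels c ON c.author_id = p.id GROUP BY p.name

Result:
name    | COUNT(c.id)
--------+------------
Atwood  | 2          
Borges  | 3          
Le Guin | 0          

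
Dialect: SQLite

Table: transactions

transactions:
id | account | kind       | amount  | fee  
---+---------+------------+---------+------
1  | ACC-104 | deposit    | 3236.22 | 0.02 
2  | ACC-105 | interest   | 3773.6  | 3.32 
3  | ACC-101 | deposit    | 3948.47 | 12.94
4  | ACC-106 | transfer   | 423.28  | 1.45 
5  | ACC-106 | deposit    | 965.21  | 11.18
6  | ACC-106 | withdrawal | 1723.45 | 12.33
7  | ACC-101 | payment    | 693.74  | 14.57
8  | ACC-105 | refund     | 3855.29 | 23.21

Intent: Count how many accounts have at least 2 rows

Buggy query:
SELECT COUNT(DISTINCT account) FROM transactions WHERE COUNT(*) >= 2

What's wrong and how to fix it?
Bug: COUNT(*) cannot appear in WHERE; the per-group count doesn't exist yet

Fix: Use a subquery that GROUPs and filters with HAVING, then count its rows

Corrected query:
SELECT COUNT(*) FROM (SELECT account FROM transactions GROUP BY account HAVING COUNT(*) >= 2)

Result:
COUNT(*)
--------
3       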